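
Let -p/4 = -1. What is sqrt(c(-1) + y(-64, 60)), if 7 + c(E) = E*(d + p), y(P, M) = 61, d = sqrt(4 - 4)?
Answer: 5*sqrt(2) ≈ 7.0711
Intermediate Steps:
p = 4 (p = -4*(-1) = 4)
d = 0 (d = sqrt(0) = 0)
c(E) = -7 + 4*E (c(E) = -7 + E*(0 + 4) = -7 + E*4 = -7 + 4*E)
sqrt(c(-1) + y(-64, 60)) = sqrt((-7 + 4*(-1)) + 61) = sqrt((-7 - 4) + 61) = sqrt(-11 + 61) = sqrt(50) = 5*sqrt(2)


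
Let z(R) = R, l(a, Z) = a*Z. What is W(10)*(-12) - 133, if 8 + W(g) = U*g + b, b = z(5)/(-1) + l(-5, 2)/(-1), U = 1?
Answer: -217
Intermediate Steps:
l(a, Z) = Z*a
b = 5 (b = 5/(-1) + (2*(-5))/(-1) = 5*(-1) - 10*(-1) = -5 + 10 = 5)
W(g) = -3 + g (W(g) = -8 + (1*g + 5) = -8 + (g + 5) = -8 + (5 + g) = -3 + g)
W(10)*(-12) - 133 = (-3 + 10)*(-12) - 133 = 7*(-12) - 133 = -84 - 133 = -217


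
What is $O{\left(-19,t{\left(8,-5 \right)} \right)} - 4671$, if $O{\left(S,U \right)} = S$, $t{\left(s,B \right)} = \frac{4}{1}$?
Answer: $-4690$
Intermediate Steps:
$t{\left(s,B \right)} = 4$ ($t{\left(s,B \right)} = 4 \cdot 1 = 4$)
$O{\left(-19,t{\left(8,-5 \right)} \right)} - 4671 = -19 - 4671 = -4690$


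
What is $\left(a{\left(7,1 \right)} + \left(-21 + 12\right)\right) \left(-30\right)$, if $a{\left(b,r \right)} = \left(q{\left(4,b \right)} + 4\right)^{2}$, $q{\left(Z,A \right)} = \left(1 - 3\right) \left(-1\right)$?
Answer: $-810$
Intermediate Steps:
$q{\left(Z,A \right)} = 2$ ($q{\left(Z,A \right)} = \left(-2\right) \left(-1\right) = 2$)
$a{\left(b,r \right)} = 36$ ($a{\left(b,r \right)} = \left(2 + 4\right)^{2} = 6^{2} = 36$)
$\left(a{\left(7,1 \right)} + \left(-21 + 12\right)\right) \left(-30\right) = \left(36 + \left(-21 + 12\right)\right) \left(-30\right) = \left(36 - 9\right) \left(-30\right) = 27 \left(-30\right) = -810$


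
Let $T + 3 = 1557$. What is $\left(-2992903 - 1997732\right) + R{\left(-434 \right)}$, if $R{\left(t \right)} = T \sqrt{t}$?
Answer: $-4990635 + 1554 i \sqrt{434} \approx -4.9906 \cdot 10^{6} + 32374.0 i$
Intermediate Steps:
$T = 1554$ ($T = -3 + 1557 = 1554$)
$R{\left(t \right)} = 1554 \sqrt{t}$
$\left(-2992903 - 1997732\right) + R{\left(-434 \right)} = \left(-2992903 - 1997732\right) + 1554 \sqrt{-434} = -4990635 + 1554 i \sqrt{434}$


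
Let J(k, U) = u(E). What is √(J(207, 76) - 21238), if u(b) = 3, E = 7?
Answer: I*√21235 ≈ 145.72*I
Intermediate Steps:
J(k, U) = 3
√(J(207, 76) - 21238) = √(3 - 21238) = √(-21235) = I*√21235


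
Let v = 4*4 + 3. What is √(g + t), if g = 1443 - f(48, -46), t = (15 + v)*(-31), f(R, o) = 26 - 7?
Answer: √370 ≈ 19.235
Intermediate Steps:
f(R, o) = 19
v = 19 (v = 16 + 3 = 19)
t = -1054 (t = (15 + 19)*(-31) = 34*(-31) = -1054)
g = 1424 (g = 1443 - 1*19 = 1443 - 19 = 1424)
√(g + t) = √(1424 - 1054) = √370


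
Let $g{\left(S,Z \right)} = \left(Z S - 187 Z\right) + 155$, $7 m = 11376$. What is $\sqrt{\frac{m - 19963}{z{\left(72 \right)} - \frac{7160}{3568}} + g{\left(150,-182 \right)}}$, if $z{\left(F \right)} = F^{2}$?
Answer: $\frac{\sqrt{36778705966076799}}{2311169} \approx 82.979$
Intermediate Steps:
$m = \frac{11376}{7}$ ($m = \frac{1}{7} \cdot 11376 = \frac{11376}{7} \approx 1625.1$)
$g{\left(S,Z \right)} = 155 - 187 Z + S Z$ ($g{\left(S,Z \right)} = \left(S Z - 187 Z\right) + 155 = \left(- 187 Z + S Z\right) + 155 = 155 - 187 Z + S Z$)
$\sqrt{\frac{m - 19963}{z{\left(72 \right)} - \frac{7160}{3568}} + g{\left(150,-182 \right)}} = \sqrt{\frac{\frac{11376}{7} - 19963}{72^{2} - \frac{7160}{3568}} + \left(155 - -34034 + 150 \left(-182\right)\right)} = \sqrt{- \frac{128365}{7 \left(5184 - \frac{895}{446}\right)} + \left(155 + 34034 - 27300\right)} = \sqrt{- \frac{128365}{7 \left(5184 - \frac{895}{446}\right)} + 6889} = \sqrt{- \frac{128365}{7 \cdot \frac{2311169}{446}} + 6889} = \sqrt{\left(- \frac{128365}{7}\right) \frac{446}{2311169} + 6889} = \sqrt{- \frac{57250790}{16178183} + 6889} = \sqrt{\frac{111394251897}{16178183}} = \frac{\sqrt{36778705966076799}}{2311169}$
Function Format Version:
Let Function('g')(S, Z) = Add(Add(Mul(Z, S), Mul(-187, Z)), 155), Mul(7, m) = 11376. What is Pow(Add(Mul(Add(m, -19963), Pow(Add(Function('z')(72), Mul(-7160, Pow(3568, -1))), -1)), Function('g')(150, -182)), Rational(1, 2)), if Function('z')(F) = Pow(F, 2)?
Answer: Mul(Rational(1, 2311169), Pow(36778705966076799, Rational(1, 2))) ≈ 82.979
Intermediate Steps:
m = Rational(11376, 7) (m = Mul(Rational(1, 7), 11376) = Rational(11376, 7) ≈ 1625.1)
Function('g')(S, Z) = Add(155, Mul(-187, Z), Mul(S, Z)) (Function('g')(S, Z) = Add(Add(Mul(S, Z), Mul(-187, Z)), 155) = Add(Add(Mul(-187, Z), Mul(S, Z)), 155) = Add(155, Mul(-187, Z), Mul(S, Z)))
Pow(Add(Mul(Add(m, -19963), Pow(Add(Function('z')(72), Mul(-7160, Pow(3568, -1))), -1)), Function('g')(150, -182)), Rational(1, 2)) = Pow(Add(Mul(Add(Rational(11376, 7), -19963), Pow(Add(Pow(72, 2), Mul(-7160, Pow(3568, -1))), -1)), Add(155, Mul(-187, -182), Mul(150, -182))), Rational(1, 2)) = Pow(Add(Mul(Rational(-128365, 7), Pow(Add(5184, Mul(-7160, Rational(1, 3568))), -1)), Add(155, 34034, -27300)), Rational(1, 2)) = Pow(Add(Mul(Rational(-128365, 7), Pow(Add(5184, Rational(-895, 446)), -1)), 6889), Rational(1, 2)) = Pow(Add(Mul(Rational(-128365, 7), Pow(Rational(2311169, 446), -1)), 6889), Rational(1, 2)) = Pow(Add(Mul(Rational(-128365, 7), Rational(446, 2311169)), 6889), Rational(1, 2)) = Pow(Add(Rational(-57250790, 16178183), 6889), Rational(1, 2)) = Pow(Rational(111394251897, 16178183), Rational(1, 2)) = Mul(Rational(1, 2311169), Pow(36778705966076799, Rational(1, 2)))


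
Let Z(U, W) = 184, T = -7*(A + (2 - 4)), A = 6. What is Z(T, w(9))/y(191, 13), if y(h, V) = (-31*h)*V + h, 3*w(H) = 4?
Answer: -92/38391 ≈ -0.0023964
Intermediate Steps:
w(H) = 4/3 (w(H) = (⅓)*4 = 4/3)
T = -28 (T = -7*(6 + (2 - 4)) = -7*(6 - 2) = -7*4 = -28)
y(h, V) = h - 31*V*h (y(h, V) = -31*V*h + h = h - 31*V*h)
Z(T, w(9))/y(191, 13) = 184/((191*(1 - 31*13))) = 184/((191*(1 - 403))) = 184/((191*(-402))) = 184/(-76782) = 184*(-1/76782) = -92/38391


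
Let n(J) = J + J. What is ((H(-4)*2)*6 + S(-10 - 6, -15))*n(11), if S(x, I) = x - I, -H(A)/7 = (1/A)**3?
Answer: 55/8 ≈ 6.8750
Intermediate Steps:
H(A) = -7/A**3
n(J) = 2*J
((H(-4)*2)*6 + S(-10 - 6, -15))*n(11) = ((-7/(-4)**3*2)*6 + ((-10 - 6) - 1*(-15)))*(2*11) = ((-7*(-1/64)*2)*6 + (-16 + 15))*22 = (((7/64)*2)*6 - 1)*22 = ((7/32)*6 - 1)*22 = (21/16 - 1)*22 = (5/16)*22 = 55/8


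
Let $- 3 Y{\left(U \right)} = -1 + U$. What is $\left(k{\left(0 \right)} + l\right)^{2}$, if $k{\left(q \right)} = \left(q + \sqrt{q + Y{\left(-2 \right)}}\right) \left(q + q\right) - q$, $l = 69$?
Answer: $4761$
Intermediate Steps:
$Y{\left(U \right)} = \frac{1}{3} - \frac{U}{3}$ ($Y{\left(U \right)} = - \frac{-1 + U}{3} = \frac{1}{3} - \frac{U}{3}$)
$k{\left(q \right)} = - q + 2 q \left(q + \sqrt{1 + q}\right)$ ($k{\left(q \right)} = \left(q + \sqrt{q + \left(\frac{1}{3} - - \frac{2}{3}\right)}\right) \left(q + q\right) - q = \left(q + \sqrt{q + \left(\frac{1}{3} + \frac{2}{3}\right)}\right) 2 q - q = \left(q + \sqrt{q + 1}\right) 2 q - q = \left(q + \sqrt{1 + q}\right) 2 q - q = 2 q \left(q + \sqrt{1 + q}\right) - q = - q + 2 q \left(q + \sqrt{1 + q}\right)$)
$\left(k{\left(0 \right)} + l\right)^{2} = \left(0 \left(-1 + 2 \cdot 0 + 2 \sqrt{1 + 0}\right) + 69\right)^{2} = \left(0 \left(-1 + 0 + 2 \sqrt{1}\right) + 69\right)^{2} = \left(0 \left(-1 + 0 + 2 \cdot 1\right) + 69\right)^{2} = \left(0 \left(-1 + 0 + 2\right) + 69\right)^{2} = \left(0 \cdot 1 + 69\right)^{2} = \left(0 + 69\right)^{2} = 69^{2} = 4761$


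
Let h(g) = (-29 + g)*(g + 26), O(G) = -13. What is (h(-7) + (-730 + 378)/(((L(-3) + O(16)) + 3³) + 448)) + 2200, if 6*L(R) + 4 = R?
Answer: 4189628/2765 ≈ 1515.2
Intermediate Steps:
L(R) = -⅔ + R/6
h(g) = (-29 + g)*(26 + g)
(h(-7) + (-730 + 378)/(((L(-3) + O(16)) + 3³) + 448)) + 2200 = ((-754 + (-7)² - 3*(-7)) + (-730 + 378)/((((-⅔ + (⅙)*(-3)) - 13) + 3³) + 448)) + 2200 = ((-754 + 49 + 21) - 352/((((-⅔ - ½) - 13) + 27) + 448)) + 2200 = (-684 - 352/(((-7/6 - 13) + 27) + 448)) + 2200 = (-684 - 352/((-85/6 + 27) + 448)) + 2200 = (-684 - 352/(77/6 + 448)) + 2200 = (-684 - 352/2765/6) + 2200 = (-684 - 352*6/2765) + 2200 = (-684 - 2112/2765) + 2200 = -1893372/2765 + 2200 = 4189628/2765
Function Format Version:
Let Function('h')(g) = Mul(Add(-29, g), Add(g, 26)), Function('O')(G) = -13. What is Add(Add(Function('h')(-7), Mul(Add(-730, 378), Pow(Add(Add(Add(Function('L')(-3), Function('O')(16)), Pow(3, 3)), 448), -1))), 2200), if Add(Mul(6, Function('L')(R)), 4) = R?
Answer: Rational(4189628, 2765) ≈ 1515.2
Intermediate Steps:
Function('L')(R) = Add(Rational(-2, 3), Mul(Rational(1, 6), R))
Function('h')(g) = Mul(Add(-29, g), Add(26, g))
Add(Add(Function('h')(-7), Mul(Add(-730, 378), Pow(Add(Add(Add(Function('L')(-3), Function('O')(16)), Pow(3, 3)), 448), -1))), 2200) = Add(Add(Add(-754, Pow(-7, 2), Mul(-3, -7)), Mul(Add(-730, 378), Pow(Add(Add(Add(Add(Rational(-2, 3), Mul(Rational(1, 6), -3)), -13), Pow(3, 3)), 448), -1))), 2200) = Add(Add(Add(-754, 49, 21), Mul(-352, Pow(Add(Add(Add(Add(Rational(-2, 3), Rational(-1, 2)), -13), 27), 448), -1))), 2200) = Add(Add(-684, Mul(-352, Pow(Add(Add(Add(Rational(-7, 6), -13), 27), 448), -1))), 2200) = Add(Add(-684, Mul(-352, Pow(Add(Add(Rational(-85, 6), 27), 448), -1))), 2200) = Add(Add(-684, Mul(-352, Pow(Add(Rational(77, 6), 448), -1))), 2200) = Add(Add(-684, Mul(-352, Pow(Rational(2765, 6), -1))), 2200) = Add(Add(-684, Mul(-352, Rational(6, 2765))), 2200) = Add(Add(-684, Rational(-2112, 2765)), 2200) = Add(Rational(-1893372, 2765), 2200) = Rational(4189628, 2765)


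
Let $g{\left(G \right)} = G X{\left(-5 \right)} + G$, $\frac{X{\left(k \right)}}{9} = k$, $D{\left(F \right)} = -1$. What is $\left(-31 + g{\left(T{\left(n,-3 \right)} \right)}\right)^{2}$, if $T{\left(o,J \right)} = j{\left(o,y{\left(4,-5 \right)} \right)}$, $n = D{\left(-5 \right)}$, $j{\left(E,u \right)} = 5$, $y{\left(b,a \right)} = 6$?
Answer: $63001$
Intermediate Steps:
$X{\left(k \right)} = 9 k$
$n = -1$
$T{\left(o,J \right)} = 5$
$g{\left(G \right)} = - 44 G$ ($g{\left(G \right)} = G 9 \left(-5\right) + G = G \left(-45\right) + G = - 45 G + G = - 44 G$)
$\left(-31 + g{\left(T{\left(n,-3 \right)} \right)}\right)^{2} = \left(-31 - 220\right)^{2} = \left(-251\right)^{2} = 63001$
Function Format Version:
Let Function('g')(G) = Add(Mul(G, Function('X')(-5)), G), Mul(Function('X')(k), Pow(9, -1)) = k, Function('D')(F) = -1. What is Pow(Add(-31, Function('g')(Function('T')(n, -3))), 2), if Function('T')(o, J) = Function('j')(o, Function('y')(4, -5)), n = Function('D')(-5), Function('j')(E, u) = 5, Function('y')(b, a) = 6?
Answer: 63001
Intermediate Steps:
Function('X')(k) = Mul(9, k)
n = -1
Function('T')(o, J) = 5
Function('g')(G) = Mul(-44, G) (Function('g')(G) = Add(Mul(G, Mul(9, -5)), G) = Add(Mul(G, -45), G) = Add(Mul(-45, G), G) = Mul(-44, G))
Pow(Add(-31, Function('g')(Function('T')(n, -3))), 2) = Pow(Add(-31, Mul(-44, 5)), 2) = Pow(Add(-31, -220), 2) = Pow(-251, 2) = 63001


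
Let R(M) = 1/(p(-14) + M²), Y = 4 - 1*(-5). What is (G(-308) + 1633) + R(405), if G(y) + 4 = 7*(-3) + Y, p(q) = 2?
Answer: 265231660/164027 ≈ 1617.0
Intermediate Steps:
Y = 9 (Y = 4 + 5 = 9)
G(y) = -16 (G(y) = -4 + (7*(-3) + 9) = -4 + (-21 + 9) = -4 - 12 = -16)
R(M) = 1/(2 + M²)
(G(-308) + 1633) + R(405) = (-16 + 1633) + 1/(2 + 405²) = 1617 + 1/(2 + 164025) = 1617 + 1/164027 = 265231660/164027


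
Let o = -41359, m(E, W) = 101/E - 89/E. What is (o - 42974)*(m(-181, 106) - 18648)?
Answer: 284649174900/181 ≈ 1.5726e+9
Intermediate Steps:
m(E, W) = 12/E
(o - 42974)*(m(-181, 106) - 18648) = (-41359 - 42974)*(12/(-181) - 18648) = -84333*(12*(-1/181) - 18648) = -84333*(-12/181 - 18648) = -84333*(-3375300/181) = 284649174900/181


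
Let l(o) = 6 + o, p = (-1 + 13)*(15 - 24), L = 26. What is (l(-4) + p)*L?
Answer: -2756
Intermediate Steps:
p = -108 (p = 12*(-9) = -108)
(l(-4) + p)*L = ((6 - 4) - 108)*26 = (2 - 108)*26 = -106*26 = -2756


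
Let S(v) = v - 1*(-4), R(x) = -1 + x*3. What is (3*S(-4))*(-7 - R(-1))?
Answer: 0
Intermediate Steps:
R(x) = -1 + 3*x
S(v) = 4 + v (S(v) = v + 4 = 4 + v)
(3*S(-4))*(-7 - R(-1)) = (3*(4 - 4))*(-7 - (-1 + 3*(-1))) = (3*0)*(-7 - (-1 - 3)) = 0*(-7 - 1*(-4)) = 0*(-7 + 4) = 0*(-3) = 0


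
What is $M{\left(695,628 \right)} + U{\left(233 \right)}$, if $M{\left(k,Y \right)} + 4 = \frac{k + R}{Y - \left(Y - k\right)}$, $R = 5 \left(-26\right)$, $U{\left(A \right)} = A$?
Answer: $\frac{31944}{139} \approx 229.81$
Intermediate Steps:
$R = -130$
$M{\left(k,Y \right)} = -4 + \frac{-130 + k}{k}$ ($M{\left(k,Y \right)} = -4 + \frac{k - 130}{Y - \left(Y - k\right)} = -4 + \frac{-130 + k}{k}$)
$M{\left(695,628 \right)} + U{\left(233 \right)} = \left(-3 - \frac{130}{695}\right) + 233 = \left(-3 - \frac{26}{139}\right) + 233 = - \frac{443}{139} + 233 = \frac{31944}{139}$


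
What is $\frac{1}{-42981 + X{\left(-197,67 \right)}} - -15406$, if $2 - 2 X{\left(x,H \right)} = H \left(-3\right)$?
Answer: $\frac{1321203152}{85759} \approx 15406.0$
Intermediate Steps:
$X{\left(x,H \right)} = 1 + \frac{3 H}{2}$ ($X{\left(x,H \right)} = 1 - \frac{H \left(-3\right)}{2} = 1 - \frac{\left(-3\right) H}{2} = 1 + \frac{3 H}{2}$)
$\frac{1}{-42981 + X{\left(-197,67 \right)}} - -15406 = \frac{1}{-42981 + \left(1 + \frac{3}{2} \cdot 67\right)} - -15406 = \frac{1}{-42981 + \left(1 + \frac{201}{2}\right)} + 15406 = \frac{1}{-42981 + \frac{203}{2}} + 15406 = \frac{1}{- \frac{85759}{2}} + 15406 = - \frac{2}{85759} + 15406 = \frac{1321203152}{85759}$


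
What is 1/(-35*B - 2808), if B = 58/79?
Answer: -79/223862 ≈ -0.00035290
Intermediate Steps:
B = 58/79 (B = 58*(1/79) = 58/79 ≈ 0.73418)
1/(-35*B - 2808) = 1/(-35*58/79 - 2808) = 1/(-2030/79 - 2808) = 1/(-223862/79) = -79/223862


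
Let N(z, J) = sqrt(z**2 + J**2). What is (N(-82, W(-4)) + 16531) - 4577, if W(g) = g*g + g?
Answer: 11954 + 2*sqrt(1717) ≈ 12037.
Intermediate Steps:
W(g) = g + g**2 (W(g) = g**2 + g = g + g**2)
N(z, J) = sqrt(J**2 + z**2)
(N(-82, W(-4)) + 16531) - 4577 = (sqrt((-4*(1 - 4))**2 + (-82)**2) + 16531) - 4577 = (sqrt((-4*(-3))**2 + 6724) + 16531) - 4577 = (sqrt(12**2 + 6724) + 16531) - 4577 = (sqrt(144 + 6724) + 16531) - 4577 = (sqrt(6868) + 16531) - 4577 = (2*sqrt(1717) + 16531) - 4577 = (16531 + 2*sqrt(1717)) - 4577 = 11954 + 2*sqrt(1717)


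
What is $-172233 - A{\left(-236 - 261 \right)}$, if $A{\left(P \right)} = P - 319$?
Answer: $-171417$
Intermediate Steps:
$A{\left(P \right)} = -319 + P$ ($A{\left(P \right)} = P - 319 = -319 + P$)
$-172233 - A{\left(-236 - 261 \right)} = -172233 - \left(-319 - 497\right) = -172233 - -816 = -172233 + 816 = -171417$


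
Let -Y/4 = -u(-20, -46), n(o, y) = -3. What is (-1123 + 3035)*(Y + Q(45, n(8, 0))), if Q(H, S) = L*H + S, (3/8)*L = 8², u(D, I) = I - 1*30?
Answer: 14097176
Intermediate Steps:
u(D, I) = -30 + I (u(D, I) = I - 30 = -30 + I)
Y = -304 (Y = -(-4)*(-30 - 46) = -(-4)*(-76) = -4*76 = -304)
L = 512/3 (L = (8/3)*8² = (8/3)*64 = 512/3 ≈ 170.67)
Q(H, S) = S + 512*H/3 (Q(H, S) = 512*H/3 + S = S + 512*H/3)
(-1123 + 3035)*(Y + Q(45, n(8, 0))) = (-1123 + 3035)*(-304 + (-3 + (512/3)*45)) = 1912*(-304 + (-3 + 7680)) = 1912*(-304 + 7677) = 1912*7373 = 14097176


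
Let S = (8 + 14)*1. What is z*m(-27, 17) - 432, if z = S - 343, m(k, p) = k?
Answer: 8235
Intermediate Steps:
S = 22 (S = 22*1 = 22)
z = -321 (z = 22 - 343 = -321)
z*m(-27, 17) - 432 = -321*(-27) - 432 = 8667 - 432 = 8235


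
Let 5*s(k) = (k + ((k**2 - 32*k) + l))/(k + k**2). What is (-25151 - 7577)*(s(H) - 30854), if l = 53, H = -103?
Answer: 312022353676/309 ≈ 1.0098e+9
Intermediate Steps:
s(k) = (53 + k**2 - 31*k)/(5*(k + k**2)) (s(k) = ((k + ((k**2 - 32*k) + 53))/(k + k**2))/5 = ((k + (53 + k**2 - 32*k))/(k + k**2))/5 = ((53 + k**2 - 31*k)/(k + k**2))/5 = (53 + k**2 - 31*k)/(5*(k + k**2)))
(-25151 - 7577)*(s(H) - 30854) = (-25151 - 7577)*((1/5)*(53 + (-103)**2 - 31*(-103))/(-103*(1 - 103)) - 30854) = -32728*((1/5)*(-1/103)*(53 + 10609 + 3193)/(-102) - 30854) = -32728*((1/5)*(-1/103)*(-1/102)*13855 - 30854) = -32728*(163/618 - 30854) = -32728*(-19067609/618) = 312022353676/309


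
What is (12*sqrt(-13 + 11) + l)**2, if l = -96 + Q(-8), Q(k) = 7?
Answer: 7633 - 2136*I*sqrt(2) ≈ 7633.0 - 3020.8*I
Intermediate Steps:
l = -89 (l = -96 + 7 = -89)
(12*sqrt(-13 + 11) + l)**2 = (12*sqrt(-13 + 11) - 89)**2 = (12*sqrt(-2) - 89)**2 = (12*(I*sqrt(2)) - 89)**2 = (12*I*sqrt(2) - 89)**2 = (-89 + 12*I*sqrt(2))**2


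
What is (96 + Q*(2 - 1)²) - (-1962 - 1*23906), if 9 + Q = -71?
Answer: 25884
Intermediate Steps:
Q = -80 (Q = -9 - 71 = -80)
(96 + Q*(2 - 1)²) - (-1962 - 1*23906) = (96 - 80*(2 - 1)²) - (-1962 - 1*23906) = (96 - 80*1²) - (-1962 - 23906) = (96 - 80*1) - 1*(-25868) = (96 - 80) + 25868 = 16 + 25868 = 25884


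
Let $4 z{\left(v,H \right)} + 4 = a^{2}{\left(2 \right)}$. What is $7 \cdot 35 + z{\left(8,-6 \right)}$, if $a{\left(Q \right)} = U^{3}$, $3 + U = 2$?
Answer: $\frac{977}{4} \approx 244.25$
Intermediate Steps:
$U = -1$ ($U = -3 + 2 = -1$)
$a{\left(Q \right)} = -1$ ($a{\left(Q \right)} = \left(-1\right)^{3} = -1$)
$z{\left(v,H \right)} = - \frac{3}{4}$ ($z{\left(v,H \right)} = -1 + \frac{\left(-1\right)^{2}}{4} = -1 + \frac{1}{4} \cdot 1 = -1 + \frac{1}{4} = - \frac{3}{4}$)
$7 \cdot 35 + z{\left(8,-6 \right)} = 7 \cdot 35 - \frac{3}{4} = 245 - \frac{3}{4} = \frac{977}{4}$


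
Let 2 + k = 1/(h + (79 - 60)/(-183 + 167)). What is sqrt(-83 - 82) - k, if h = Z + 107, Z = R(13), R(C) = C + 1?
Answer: 3818/1917 + I*sqrt(165) ≈ 1.9917 + 12.845*I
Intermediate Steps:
R(C) = 1 + C
Z = 14 (Z = 1 + 13 = 14)
h = 121 (h = 14 + 107 = 121)
k = -3818/1917 (k = -2 + 1/(121 + (79 - 60)/(-183 + 167)) = -2 + 1/(121 + 19/(-16)) = -2 + 1/(121 + 19*(-1/16)) = -2 + 1/(121 - 19/16) = -2 + 1/(1917/16) = -2 + 16/1917 = -3818/1917 ≈ -1.9917)
sqrt(-83 - 82) - k = sqrt(-83 - 82) - 1*(-3818/1917) = sqrt(-165) + 3818/1917 = I*sqrt(165) + 3818/1917 = 3818/1917 + I*sqrt(165)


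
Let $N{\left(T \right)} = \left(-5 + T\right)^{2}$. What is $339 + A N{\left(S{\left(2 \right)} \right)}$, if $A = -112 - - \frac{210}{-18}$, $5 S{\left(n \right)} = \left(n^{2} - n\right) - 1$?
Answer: $- \frac{62757}{25} \approx -2510.3$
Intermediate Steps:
$S{\left(n \right)} = - \frac{1}{5} - \frac{n}{5} + \frac{n^{2}}{5}$ ($S{\left(n \right)} = \frac{\left(n^{2} - n\right) - 1}{5} = \frac{-1 + n^{2} - n}{5} = - \frac{1}{5} - \frac{n}{5} + \frac{n^{2}}{5}$)
$A = - \frac{371}{3}$ ($A = -112 - \left(-210\right) \left(- \frac{1}{18}\right) = -112 - \frac{35}{3} = - \frac{371}{3} \approx -123.67$)
$339 + A N{\left(S{\left(2 \right)} \right)} = 339 - \frac{371 \left(-5 - \left(\frac{3}{5} - \frac{4}{5}\right)\right)^{2}}{3} = 339 - \frac{371 \left(-5 - - \frac{1}{5}\right)^{2}}{3} = 339 - \frac{371 \left(-5 + \frac{1}{5}\right)^{2}}{3} = 339 - \frac{371 \left(- \frac{24}{5}\right)^{2}}{3} = 339 - \frac{71232}{25} = - \frac{62757}{25}$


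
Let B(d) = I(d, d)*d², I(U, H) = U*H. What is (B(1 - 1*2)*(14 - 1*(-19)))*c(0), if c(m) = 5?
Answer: 165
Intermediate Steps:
I(U, H) = H*U
B(d) = d⁴ (B(d) = (d*d)*d² = d²*d² = d⁴)
(B(1 - 1*2)*(14 - 1*(-19)))*c(0) = ((1 - 1*2)⁴*(14 - 1*(-19)))*5 = ((1 - 2)⁴*(14 + 19))*5 = ((-1)⁴*33)*5 = (1*33)*5 = 33*5 = 165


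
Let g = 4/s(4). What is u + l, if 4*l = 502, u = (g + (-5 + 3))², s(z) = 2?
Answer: 251/2 ≈ 125.50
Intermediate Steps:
g = 2 (g = 4/2 = 4*(½) = 2)
u = 0 (u = (2 + (-5 + 3))² = (2 - 2)² = 0² = 0)
l = 251/2 (l = (¼)*502 = 251/2 ≈ 125.50)
u + l = 0 + 251/2 = 251/2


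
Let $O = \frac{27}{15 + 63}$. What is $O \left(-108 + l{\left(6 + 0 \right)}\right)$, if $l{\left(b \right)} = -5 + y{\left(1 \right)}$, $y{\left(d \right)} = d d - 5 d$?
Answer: $- \frac{81}{2} \approx -40.5$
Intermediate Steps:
$y{\left(d \right)} = d^{2} - 5 d$
$O = \frac{9}{26}$ ($O = \frac{27}{78} = 27 \cdot \frac{1}{78} = \frac{9}{26} \approx 0.34615$)
$l{\left(b \right)} = -9$ ($l{\left(b \right)} = -5 + 1 \left(-5 + 1\right) = -5 + 1 \left(-4\right) = -5 - 4 = -9$)
$O \left(-108 + l{\left(6 + 0 \right)}\right) = \frac{9 \left(-108 - 9\right)}{26} = \frac{9}{26} \left(-117\right) = - \frac{81}{2}$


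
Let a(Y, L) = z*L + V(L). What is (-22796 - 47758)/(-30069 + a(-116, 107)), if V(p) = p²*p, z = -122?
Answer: -35277/590960 ≈ -0.059694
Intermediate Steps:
V(p) = p³
a(Y, L) = L³ - 122*L (a(Y, L) = -122*L + L³ = L³ - 122*L)
(-22796 - 47758)/(-30069 + a(-116, 107)) = (-22796 - 47758)/(-30069 + 107*(-122 + 107²)) = -70554/(-30069 + 107*(-122 + 11449)) = -70554/(-30069 + 107*11327) = -70554/(-30069 + 1211989) = -70554/1181920 = -70554*1/1181920 = -35277/590960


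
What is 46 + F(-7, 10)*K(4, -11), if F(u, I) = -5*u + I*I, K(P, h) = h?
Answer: -1439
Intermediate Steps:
F(u, I) = I² - 5*u (F(u, I) = -5*u + I² = I² - 5*u)
46 + F(-7, 10)*K(4, -11) = 46 + (10² - 5*(-7))*(-11) = 46 + (100 + 35)*(-11) = 46 + 135*(-11) = 46 - 1485 = -1439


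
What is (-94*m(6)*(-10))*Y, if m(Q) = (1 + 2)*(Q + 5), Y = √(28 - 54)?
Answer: 31020*I*√26 ≈ 1.5817e+5*I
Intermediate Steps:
Y = I*√26 (Y = √(-26) = I*√26 ≈ 5.099*I)
m(Q) = 15 + 3*Q (m(Q) = 3*(5 + Q) = 15 + 3*Q)
(-94*m(6)*(-10))*Y = (-94*(15 + 3*6)*(-10))*(I*√26) = (-94*(15 + 18)*(-10))*(I*√26) = (-3102*(-10))*(I*√26) = (-94*(-330))*(I*√26) = 31020*(I*√26) = 31020*I*√26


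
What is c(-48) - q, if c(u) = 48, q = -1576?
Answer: 1624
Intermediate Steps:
c(-48) - q = 48 - 1*(-1576) = 48 + 1576 = 1624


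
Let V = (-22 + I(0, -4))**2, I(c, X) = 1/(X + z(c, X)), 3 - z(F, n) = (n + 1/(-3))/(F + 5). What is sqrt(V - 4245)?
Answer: I*sqrt(13499)/2 ≈ 58.093*I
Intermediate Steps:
z(F, n) = 3 - (-1/3 + n)/(5 + F) (z(F, n) = 3 - (n + 1/(-3))/(F + 5) = 3 - (n - 1/3)/(5 + F) = 3 - (-1/3 + n)/(5 + F))
I(c, X) = 1/(X + (46/3 - X + 3*c)/(5 + c))
V = 3481/4 (V = (-22 + 3*(5 + 0)/(46 + 9*0 + 12*(-4) + 3*(-4)*0))**2 = (-22 + 3*5/(46 + 0 - 48 + 0))**2 = (-22 + 3*5/(-2))**2 = (-22 + 3*(-1/2)*5)**2 = (-22 - 15/2)**2 = (-59/2)**2 = 3481/4 ≈ 870.25)
sqrt(V - 4245) = sqrt(3481/4 - 4245) = sqrt(-13499/4) = I*sqrt(13499)/2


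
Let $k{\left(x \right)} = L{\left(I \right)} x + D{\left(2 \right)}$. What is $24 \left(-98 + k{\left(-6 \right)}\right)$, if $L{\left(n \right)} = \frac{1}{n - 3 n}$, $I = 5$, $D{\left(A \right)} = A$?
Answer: $- \frac{11448}{5} \approx -2289.6$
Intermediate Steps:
$L{\left(n \right)} = - \frac{1}{2 n}$ ($L{\left(n \right)} = \frac{1}{\left(-2\right) n} = - \frac{1}{2 n}$)
$k{\left(x \right)} = 2 - \frac{x}{10}$ ($k{\left(x \right)} = - \frac{1}{2 \cdot 5} x + 2 = \left(- \frac{1}{2}\right) \frac{1}{5} x + 2 = - \frac{x}{10} + 2 = 2 - \frac{x}{10}$)
$24 \left(-98 + k{\left(-6 \right)}\right) = 24 \left(-98 + \left(2 - - \frac{3}{5}\right)\right) = 24 \left(-98 + \left(2 + \frac{3}{5}\right)\right) = 24 \left(-98 + \frac{13}{5}\right) = 24 \left(- \frac{477}{5}\right) = - \frac{11448}{5}$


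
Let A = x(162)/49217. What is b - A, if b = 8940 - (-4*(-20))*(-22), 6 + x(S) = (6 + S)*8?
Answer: 526620562/49217 ≈ 10700.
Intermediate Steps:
x(S) = 42 + 8*S (x(S) = -6 + (6 + S)*8 = -6 + (48 + 8*S) = 42 + 8*S)
b = 10700 (b = 8940 - 80*(-22) = 8940 - 1*(-1760) = 8940 + 1760 = 10700)
A = 1338/49217 (A = (42 + 8*162)/49217 = (42 + 1296)*(1/49217) = 1338*(1/49217) = 1338/49217 ≈ 0.027186)
b - A = 10700 - 1*1338/49217 = 10700 - 1338/49217 = 526620562/49217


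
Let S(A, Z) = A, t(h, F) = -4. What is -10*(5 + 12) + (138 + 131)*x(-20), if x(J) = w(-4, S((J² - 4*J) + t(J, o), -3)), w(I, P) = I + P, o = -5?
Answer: 126798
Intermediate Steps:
x(J) = -8 + J² - 4*J (x(J) = -4 + ((J² - 4*J) - 4) = -4 + (-4 + J² - 4*J) = -8 + J² - 4*J)
-10*(5 + 12) + (138 + 131)*x(-20) = -10*(5 + 12) + (138 + 131)*(-8 + (-20)² - 4*(-20)) = -10*17 + 269*(-8 + 400 + 80) = -170 + 269*472 = -170 + 126968 = 126798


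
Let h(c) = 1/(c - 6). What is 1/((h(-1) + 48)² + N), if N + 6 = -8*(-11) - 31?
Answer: 49/114724 ≈ 0.00042711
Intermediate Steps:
h(c) = 1/(-6 + c)
N = 51 (N = -6 + (-8*(-11) - 31) = -6 + (88 - 31) = -6 + 57 = 51)
1/((h(-1) + 48)² + N) = 1/((1/(-6 - 1) + 48)² + 51) = 1/((1/(-7) + 48)² + 51) = 1/((-⅐ + 48)² + 51) = 1/((335/7)² + 51) = 1/(112225/49 + 51) = 1/(114724/49) = 49/114724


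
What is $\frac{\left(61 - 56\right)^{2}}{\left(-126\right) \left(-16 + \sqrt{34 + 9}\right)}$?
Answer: $\frac{200}{13419} + \frac{25 \sqrt{43}}{26838} \approx 0.021013$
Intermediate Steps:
$\frac{\left(61 - 56\right)^{2}}{\left(-126\right) \left(-16 + \sqrt{34 + 9}\right)} = \frac{5^{2}}{\left(-126\right) \left(-16 + \sqrt{43}\right)} = \frac{25}{2016 - 126 \sqrt{43}}$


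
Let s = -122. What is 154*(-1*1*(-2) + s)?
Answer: -18480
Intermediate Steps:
154*(-1*1*(-2) + s) = 154*(-1*1*(-2) - 122) = 154*(-1*(-2) - 122) = 154*(2 - 122) = 154*(-120) = -18480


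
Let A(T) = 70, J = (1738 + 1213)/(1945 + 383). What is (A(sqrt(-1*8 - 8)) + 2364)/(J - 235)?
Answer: -5666352/544129 ≈ -10.414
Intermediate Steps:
J = 2951/2328 ≈ 1.2676
(A(sqrt(-1*8 - 8)) + 2364)/(J - 235) = (70 + 2364)/(2951/2328 - 235) = 2434/(-544129/2328) = 2434*(-2328/544129) = -5666352/544129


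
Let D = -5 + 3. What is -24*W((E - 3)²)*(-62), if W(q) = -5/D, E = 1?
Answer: 3720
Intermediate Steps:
D = -2
W(q) = 5/2 (W(q) = -5/(-2) = -5*(-½) = 5/2)
-24*W((E - 3)²)*(-62) = -24*5/2*(-62) = -60*(-62) = 3720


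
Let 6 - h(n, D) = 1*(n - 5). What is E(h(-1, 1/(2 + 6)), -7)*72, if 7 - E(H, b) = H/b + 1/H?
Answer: 4350/7 ≈ 621.43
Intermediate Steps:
h(n, D) = 11 - n (h(n, D) = 6 - (n - 5) = 6 - (-5 + n) = 6 + (5 - n) = 11 - n)
E(H, b) = 7 - 1/H - H/b (E(H, b) = 7 - (H/b + 1/H) = 7 - (1/H + H/b) = 7 + (-1/H - H/b) = 7 - 1/H - H/b)
E(h(-1, 1/(2 + 6)), -7)*72 = (7 - 1/(11 - 1*(-1)) - 1*(11 - 1*(-1))/(-7))*72 = (7 - 1/(11 + 1) - 1*(11 + 1)*(-⅐))*72 = (7 - 1/12 - 1*12*(-⅐))*72 = (7 - 1*1/12 + 12/7)*72 = (7 - 1/12 + 12/7)*72 = (725/84)*72 = 4350/7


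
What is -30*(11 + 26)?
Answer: -1110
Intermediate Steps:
-30*(11 + 26) = -30*37 = -1110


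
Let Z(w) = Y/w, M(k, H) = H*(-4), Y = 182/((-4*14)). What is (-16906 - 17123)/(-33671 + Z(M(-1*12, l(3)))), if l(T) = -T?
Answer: 1633392/1616221 ≈ 1.0106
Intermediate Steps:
Y = -13/4 (Y = 182/(-56) = 182*(-1/56) = -13/4 ≈ -3.2500)
M(k, H) = -4*H
Z(w) = -13/(4*w)
(-16906 - 17123)/(-33671 + Z(M(-1*12, l(3)))) = (-16906 - 17123)/(-33671 - 13/(4*((-(-4)*3)))) = -34029/(-33671 - 13/(4*((-4*(-3))))) = -34029/(-33671 - 13/4/12) = -34029/(-33671 - 13/4*1/12) = -34029/(-33671 - 13/48) = -34029/(-1616221/48) = -34029*(-48/1616221) = 1633392/1616221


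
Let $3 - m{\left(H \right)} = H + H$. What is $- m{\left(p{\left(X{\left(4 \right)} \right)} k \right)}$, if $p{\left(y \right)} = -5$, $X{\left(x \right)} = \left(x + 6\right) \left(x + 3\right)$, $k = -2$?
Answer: $17$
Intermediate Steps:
$X{\left(x \right)} = \left(3 + x\right) \left(6 + x\right)$ ($X{\left(x \right)} = \left(6 + x\right) \left(3 + x\right) = \left(3 + x\right) \left(6 + x\right)$)
$m{\left(H \right)} = 3 - 2 H$ ($m{\left(H \right)} = 3 - \left(H + H\right) = 3 - 2 H$)
$- m{\left(p{\left(X{\left(4 \right)} \right)} k \right)} = - (3 - 2 \left(\left(-5\right) \left(-2\right)\right)) = - (3 - 20) = \left(-1\right) \left(-17\right) = 17$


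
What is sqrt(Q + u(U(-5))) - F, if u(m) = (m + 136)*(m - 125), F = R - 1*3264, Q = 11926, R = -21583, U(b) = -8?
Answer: 24847 + I*sqrt(5098) ≈ 24847.0 + 71.4*I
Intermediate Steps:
F = -24847 (F = -21583 - 1*3264 = -21583 - 3264 = -24847)
u(m) = (-125 + m)*(136 + m) (u(m) = (136 + m)*(-125 + m) = (-125 + m)*(136 + m))
sqrt(Q + u(U(-5))) - F = sqrt(11926 + (-17000 + (-8)**2 + 11*(-8))) - 1*(-24847) = sqrt(11926 + (-17000 + 64 - 88)) + 24847 = sqrt(11926 - 17024) + 24847 = sqrt(-5098) + 24847 = I*sqrt(5098) + 24847 = 24847 + I*sqrt(5098)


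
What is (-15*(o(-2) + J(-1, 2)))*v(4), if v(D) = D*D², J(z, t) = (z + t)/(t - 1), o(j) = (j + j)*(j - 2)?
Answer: -16320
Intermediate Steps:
o(j) = 2*j*(-2 + j) (o(j) = (2*j)*(-2 + j) = 2*j*(-2 + j))
J(z, t) = (t + z)/(-1 + t)
v(D) = D³
(-15*(o(-2) + J(-1, 2)))*v(4) = -15*(2*(-2)*(-2 - 2) + (2 - 1)/(-1 + 2))*4³ = -15*(2*(-2)*(-4) + 1/1)*64 = -15*(16 + 1*1)*64 = -15*(16 + 1)*64 = -15*17*64 = -255*64 = -16320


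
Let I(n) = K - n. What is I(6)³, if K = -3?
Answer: -729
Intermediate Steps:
I(n) = -3 - n
I(6)³ = (-3 - 1*6)³ = (-3 - 6)³ = (-9)³ = -729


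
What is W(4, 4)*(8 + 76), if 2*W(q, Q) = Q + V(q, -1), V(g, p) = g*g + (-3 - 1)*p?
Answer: 1008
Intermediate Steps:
V(g, p) = g² - 4*p
W(q, Q) = 2 + Q/2 + q²/2 (W(q, Q) = (Q + (q² - 4*(-1)))/2 = (Q + (q² + 4))/2 = (Q + (4 + q²))/2 = (4 + Q + q²)/2 = 2 + Q/2 + q²/2)
W(4, 4)*(8 + 76) = (2 + (½)*4 + (½)*4²)*(8 + 76) = (2 + 2 + (½)*16)*84 = (2 + 2 + 8)*84 = 12*84 = 1008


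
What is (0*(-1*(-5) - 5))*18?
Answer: 0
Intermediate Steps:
(0*(-1*(-5) - 5))*18 = (0*(5 - 5))*18 = (0*0)*18 = 0*18 = 0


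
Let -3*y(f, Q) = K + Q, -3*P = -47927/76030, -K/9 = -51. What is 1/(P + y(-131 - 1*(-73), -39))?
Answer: -228090/31884673 ≈ -0.0071536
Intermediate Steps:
K = 459 (K = -9*(-51) = 459)
P = 47927/228090 (P = -(-47927)/(3*76030) = -⅓*(-47927/76030) = 47927/228090 ≈ 0.21012)
y(f, Q) = -153 - Q/3 (y(f, Q) = -(459 + Q)/3 = -153 - Q/3)
1/(P + y(-131 - 1*(-73), -39)) = 1/(47927/228090 + (-153 - ⅓*(-39))) = 1/(47927/228090 + (-153 + 13)) = 1/(47927/228090 - 140) = 1/(-31884673/228090) = -228090/31884673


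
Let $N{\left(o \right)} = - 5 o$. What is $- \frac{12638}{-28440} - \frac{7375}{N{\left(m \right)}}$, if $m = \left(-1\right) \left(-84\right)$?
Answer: $\frac{448027}{24885} \approx 18.004$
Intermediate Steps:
$m = 84$
$- \frac{12638}{-28440} - \frac{7375}{N{\left(m \right)}} = - \frac{12638}{-28440} - \frac{7375}{\left(-5\right) 84} = \left(-12638\right) \left(- \frac{1}{28440}\right) - \frac{7375}{-420} = \frac{6319}{14220} - - \frac{1475}{84} = \frac{6319}{14220} + \frac{1475}{84} = \frac{448027}{24885}$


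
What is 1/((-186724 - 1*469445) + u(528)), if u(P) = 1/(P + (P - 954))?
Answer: -102/66929237 ≈ -1.5240e-6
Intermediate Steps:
u(P) = 1/(-954 + 2*P) (u(P) = 1/(P + (-954 + P)) = 1/(-954 + 2*P))
1/((-186724 - 1*469445) + u(528)) = 1/((-186724 - 1*469445) + 1/(2*(-477 + 528))) = 1/((-186724 - 469445) + (1/2)/51) = 1/(-656169 + (1/2)*(1/51)) = 1/(-656169 + 1/102) = 1/(-66929237/102) = -102/66929237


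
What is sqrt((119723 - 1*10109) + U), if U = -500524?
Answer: I*sqrt(390910) ≈ 625.23*I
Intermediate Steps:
sqrt((119723 - 1*10109) + U) = sqrt((119723 - 1*10109) - 500524) = sqrt((119723 - 10109) - 500524) = sqrt(109614 - 500524) = sqrt(-390910) = I*sqrt(390910)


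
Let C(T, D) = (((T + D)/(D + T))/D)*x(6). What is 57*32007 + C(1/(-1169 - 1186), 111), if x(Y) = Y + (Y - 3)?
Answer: 67502766/37 ≈ 1.8244e+6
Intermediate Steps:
x(Y) = -3 + 2*Y (x(Y) = Y + (-3 + Y) = -3 + 2*Y)
C(T, D) = 9/D (C(T, D) = (((T + D)/(D + T))/D)*(-3 + 2*6) = (((D + T)/(D + T))/D)*(-3 + 12) = (1/D)*9 = 9/D)
57*32007 + C(1/(-1169 - 1186), 111) = 57*32007 + 9/111 = 1824399 + 9*(1/111) = 1824399 + 3/37 = 67502766/37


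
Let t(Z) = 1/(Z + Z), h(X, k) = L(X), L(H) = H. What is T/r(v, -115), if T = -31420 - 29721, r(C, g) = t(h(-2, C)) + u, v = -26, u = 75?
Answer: -244564/299 ≈ -817.94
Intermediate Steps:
h(X, k) = X
t(Z) = 1/(2*Z)
r(C, g) = 299/4 (r(C, g) = (1/2)/(-2) + 75 = (1/2)*(-1/2) + 75 = -1/4 + 75 = 299/4)
T = -61141
T/r(v, -115) = -61141/299/4 = -61141*4/299 = -244564/299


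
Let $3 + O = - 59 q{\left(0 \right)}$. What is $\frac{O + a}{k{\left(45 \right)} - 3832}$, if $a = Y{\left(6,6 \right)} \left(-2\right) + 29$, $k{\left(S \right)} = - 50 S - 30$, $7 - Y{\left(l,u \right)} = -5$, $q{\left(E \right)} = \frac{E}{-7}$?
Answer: $- \frac{1}{3056} \approx -0.00032723$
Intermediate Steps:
$q{\left(E \right)} = - \frac{E}{7}$ ($q{\left(E \right)} = E \left(- \frac{1}{7}\right) = - \frac{E}{7}$)
$O = -3$ ($O = -3 - 59 \left(\left(- \frac{1}{7}\right) 0\right) = -3 - 0 = -3 + 0 = -3$)
$Y{\left(l,u \right)} = 12$ ($Y{\left(l,u \right)} = 7 - -5 = 7 + 5 = 12$)
$k{\left(S \right)} = -30 - 50 S$
$a = 5$ ($a = 12 \left(-2\right) + 29 = -24 + 29 = 5$)
$\frac{O + a}{k{\left(45 \right)} - 3832} = \frac{-3 + 5}{\left(-30 - 2250\right) - 3832} = \frac{2}{\left(-30 - 2250\right) - 3832} = \frac{2}{-2280 - 3832} = \frac{2}{-6112} = 2 \left(- \frac{1}{6112}\right) = - \frac{1}{3056}$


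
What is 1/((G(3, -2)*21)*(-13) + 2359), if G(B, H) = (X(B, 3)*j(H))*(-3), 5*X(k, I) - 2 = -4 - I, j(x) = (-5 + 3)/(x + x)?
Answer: 2/3899 ≈ 0.00051295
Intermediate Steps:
j(x) = -1/x (j(x) = -2*1/(2*x) = -1/x)
X(k, I) = -2/5 - I/5 (X(k, I) = 2/5 + (-4 - I)/5 = 2/5 + (-4/5 - I/5) = -2/5 - I/5)
G(B, H) = -3/H (G(B, H) = ((-2/5 - 1/5*3)*(-1/H))*(-3) = ((-2/5 - 3/5)*(-1/H))*(-3) = -(-1)/H*(-3) = -3/H)
1/((G(3, -2)*21)*(-13) + 2359) = 1/((-3/(-2)*21)*(-13) + 2359) = 1/((-3*(-1/2)*21)*(-13) + 2359) = 1/(((3/2)*21)*(-13) + 2359) = 1/((63/2)*(-13) + 2359) = 1/(-819/2 + 2359) = 1/(3899/2) = 2/3899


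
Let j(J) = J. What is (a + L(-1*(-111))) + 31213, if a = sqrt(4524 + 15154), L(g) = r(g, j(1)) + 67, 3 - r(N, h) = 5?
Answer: 31278 + sqrt(19678) ≈ 31418.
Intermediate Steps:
r(N, h) = -2 (r(N, h) = 3 - 1*5 = 3 - 5 = -2)
L(g) = 65 (L(g) = -2 + 67 = 65)
a = sqrt(19678) ≈ 140.28
(a + L(-1*(-111))) + 31213 = (sqrt(19678) + 65) + 31213 = (65 + sqrt(19678)) + 31213 = 31278 + sqrt(19678)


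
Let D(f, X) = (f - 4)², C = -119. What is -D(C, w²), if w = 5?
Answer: -15129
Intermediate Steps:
D(f, X) = (-4 + f)²
-D(C, w²) = -(-4 - 119)² = -1*(-123)² = -1*15129 = -15129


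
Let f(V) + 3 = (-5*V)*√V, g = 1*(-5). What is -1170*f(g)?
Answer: 3510 - 29250*I*√5 ≈ 3510.0 - 65405.0*I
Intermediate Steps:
g = -5
f(V) = -3 - 5*V^(3/2) (f(V) = -3 + (-5*V)*√V = -3 - 5*V^(3/2))
-1170*f(g) = -1170*(-3 - (-25)*I*√5) = -1170*(-3 + 25*I*√5) = 3510 - 29250*I*√5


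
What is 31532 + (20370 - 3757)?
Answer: 48145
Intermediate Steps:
31532 + (20370 - 3757) = 31532 + 16613 = 48145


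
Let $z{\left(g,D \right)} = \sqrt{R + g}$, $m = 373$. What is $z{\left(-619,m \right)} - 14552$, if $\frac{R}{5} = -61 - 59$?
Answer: $-14552 + i \sqrt{1219} \approx -14552.0 + 34.914 i$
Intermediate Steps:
$R = -600$ ($R = 5 \left(-61 - 59\right) = 5 \left(-120\right) = -600$)
$z{\left(g,D \right)} = \sqrt{-600 + g}$
$z{\left(-619,m \right)} - 14552 = \sqrt{-600 - 619} - 14552 = \sqrt{-1219} - 14552 = i \sqrt{1219} - 14552 = -14552 + i \sqrt{1219}$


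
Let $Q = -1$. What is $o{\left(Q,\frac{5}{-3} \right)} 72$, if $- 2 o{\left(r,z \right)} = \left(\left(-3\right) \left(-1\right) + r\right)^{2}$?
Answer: $-144$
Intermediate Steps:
$o{\left(r,z \right)} = - \frac{\left(3 + r\right)^{2}}{2}$ ($o{\left(r,z \right)} = - \frac{\left(\left(-3\right) \left(-1\right) + r\right)^{2}}{2} = - \frac{\left(3 + r\right)^{2}}{2}$)
$o{\left(Q,\frac{5}{-3} \right)} 72 = - \frac{\left(3 - 1\right)^{2}}{2} \cdot 72 = - \frac{2^{2}}{2} \cdot 72 = \left(- \frac{1}{2}\right) 4 \cdot 72 = \left(-2\right) 72 = -144$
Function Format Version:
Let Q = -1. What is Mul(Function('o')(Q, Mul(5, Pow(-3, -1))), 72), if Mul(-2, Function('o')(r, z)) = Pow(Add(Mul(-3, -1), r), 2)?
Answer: -144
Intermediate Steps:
Function('o')(r, z) = Mul(Rational(-1, 2), Pow(Add(3, r), 2)) (Function('o')(r, z) = Mul(Rational(-1, 2), Pow(Add(Mul(-3, -1), r), 2)) = Mul(Rational(-1, 2), Pow(Add(3, r), 2)))
Mul(Function('o')(Q, Mul(5, Pow(-3, -1))), 72) = Mul(Mul(Rational(-1, 2), Pow(Add(3, -1), 2)), 72) = Mul(Mul(Rational(-1, 2), Pow(2, 2)), 72) = Mul(Mul(Rational(-1, 2), 4), 72) = Mul(-2, 72) = -144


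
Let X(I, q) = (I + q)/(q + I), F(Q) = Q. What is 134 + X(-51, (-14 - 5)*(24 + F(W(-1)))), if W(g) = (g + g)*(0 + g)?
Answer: 135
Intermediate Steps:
W(g) = 2*g² (W(g) = (2*g)*g = 2*g²)
X(I, q) = 1 (X(I, q) = (I + q)/(I + q) = 1)
134 + X(-51, (-14 - 5)*(24 + F(W(-1)))) = 134 + 1 = 135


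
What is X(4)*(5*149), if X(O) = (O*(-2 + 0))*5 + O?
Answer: -26820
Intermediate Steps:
X(O) = -9*O (X(O) = (O*(-2))*5 + O = -2*O*5 + O = -10*O + O = -9*O)
X(4)*(5*149) = (-9*4)*(5*149) = -36*745 = -26820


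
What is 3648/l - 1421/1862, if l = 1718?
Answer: 44401/32642 ≈ 1.3602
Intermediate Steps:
3648/l - 1421/1862 = 3648/1718 - 1421/1862 = 3648*(1/1718) - 1421*1/1862 = 1824/859 - 29/38 = 44401/32642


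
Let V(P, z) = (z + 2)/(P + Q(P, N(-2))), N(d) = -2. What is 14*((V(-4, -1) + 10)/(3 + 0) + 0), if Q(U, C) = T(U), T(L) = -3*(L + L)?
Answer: 469/10 ≈ 46.900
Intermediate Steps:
T(L) = -6*L
Q(U, C) = -6*U
V(P, z) = -(2 + z)/(5*P) (V(P, z) = (z + 2)/(P - 6*P) = (2 + z)/((-5*P)) = (2 + z)*(-1/(5*P)) = -(2 + z)/(5*P))
14*((V(-4, -1) + 10)/(3 + 0) + 0) = 14*(((1/5)*(-2 - 1*(-1))/(-4) + 10)/(3 + 0) + 0) = 14*(((1/5)*(-1/4)*(-2 + 1) + 10)/3 + 0) = 14*(((1/5)*(-1/4)*(-1) + 10)*(1/3) + 0) = 14*((1/20 + 10)*(1/3) + 0) = 14*((201/20)*(1/3) + 0) = 14*(67/20 + 0) = 14*(67/20) = 469/10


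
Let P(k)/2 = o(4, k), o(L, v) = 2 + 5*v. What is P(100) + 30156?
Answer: 31160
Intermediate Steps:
P(k) = 4 + 10*k (P(k) = 2*(2 + 5*k) = 4 + 10*k)
P(100) + 30156 = (4 + 10*100) + 30156 = (4 + 1000) + 30156 = 1004 + 30156 = 31160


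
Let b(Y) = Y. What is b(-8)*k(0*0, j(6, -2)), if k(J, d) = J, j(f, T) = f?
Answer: 0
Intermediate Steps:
b(-8)*k(0*0, j(6, -2)) = -0*0 = -8*0 = 0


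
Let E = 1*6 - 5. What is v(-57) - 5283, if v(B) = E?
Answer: -5282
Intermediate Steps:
E = 1 (E = 6 - 5 = 1)
v(B) = 1
v(-57) - 5283 = 1 - 5283 = -5282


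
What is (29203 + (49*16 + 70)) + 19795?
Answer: 49852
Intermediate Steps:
(29203 + (49*16 + 70)) + 19795 = (29203 + (784 + 70)) + 19795 = (29203 + 854) + 19795 = 30057 + 19795 = 49852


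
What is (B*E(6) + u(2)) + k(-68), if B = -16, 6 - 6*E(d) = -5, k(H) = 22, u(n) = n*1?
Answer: -16/3 ≈ -5.3333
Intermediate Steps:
u(n) = n
E(d) = 11/6 (E(d) = 1 - ⅙*(-5) = 1 + ⅚ = 11/6)
(B*E(6) + u(2)) + k(-68) = (-16*11/6 + 2) + 22 = (-88/3 + 2) + 22 = -82/3 + 22 = -16/3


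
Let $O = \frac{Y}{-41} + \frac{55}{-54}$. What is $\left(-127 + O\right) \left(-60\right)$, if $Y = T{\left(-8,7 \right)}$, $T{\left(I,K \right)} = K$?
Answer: $\frac{2838110}{369} \approx 7691.4$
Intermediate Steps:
$Y = 7$
$O = - \frac{2633}{2214}$ ($O = \frac{7}{-41} + \frac{55}{-54} = 7 \left(- \frac{1}{41}\right) + 55 \left(- \frac{1}{54}\right) = - \frac{7}{41} - \frac{55}{54} = - \frac{2633}{2214} \approx -1.1893$)
$\left(-127 + O\right) \left(-60\right) = \left(-127 - \frac{2633}{2214}\right) \left(-60\right) = \left(- \frac{283811}{2214}\right) \left(-60\right) = \frac{2838110}{369}$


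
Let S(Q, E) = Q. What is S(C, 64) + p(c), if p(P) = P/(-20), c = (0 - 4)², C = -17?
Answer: -89/5 ≈ -17.800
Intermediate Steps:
c = 16 (c = (-4)² = 16)
p(P) = -P/20 (p(P) = P*(-1/20) = -P/20)
S(C, 64) + p(c) = -17 - 1/20*16 = -17 - ⅘ = -89/5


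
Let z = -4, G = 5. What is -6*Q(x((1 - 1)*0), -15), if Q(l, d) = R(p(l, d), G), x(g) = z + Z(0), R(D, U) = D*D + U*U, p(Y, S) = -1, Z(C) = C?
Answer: -156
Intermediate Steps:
R(D, U) = D² + U²
x(g) = -4 (x(g) = -4 + 0 = -4)
Q(l, d) = 26 (Q(l, d) = (-1)² + 5² = 1 + 25 = 26)
-6*Q(x((1 - 1)*0), -15) = -6*26 = -156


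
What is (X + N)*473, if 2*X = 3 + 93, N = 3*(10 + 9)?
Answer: 49665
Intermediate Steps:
N = 57 (N = 3*19 = 57)
X = 48 (X = (3 + 93)/2 = (1/2)*96 = 48)
(X + N)*473 = (48 + 57)*473 = 105*473 = 49665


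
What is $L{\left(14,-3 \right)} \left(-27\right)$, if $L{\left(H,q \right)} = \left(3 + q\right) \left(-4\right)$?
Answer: $0$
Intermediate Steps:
$L{\left(H,q \right)} = -12 - 4 q$
$L{\left(14,-3 \right)} \left(-27\right) = \left(-12 - -12\right) \left(-27\right) = \left(-12 + 12\right) \left(-27\right) = 0 \left(-27\right) = 0$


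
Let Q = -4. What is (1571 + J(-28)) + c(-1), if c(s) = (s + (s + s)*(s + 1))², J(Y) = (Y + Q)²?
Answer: 2596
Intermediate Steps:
J(Y) = (-4 + Y)² (J(Y) = (Y - 4)² = (-4 + Y)²)
c(s) = (s + 2*s*(1 + s))² (c(s) = (s + (2*s)*(1 + s))² = (s + 2*s*(1 + s))²)
(1571 + J(-28)) + c(-1) = (1571 + (-4 - 28)²) + (-1)²*(3 + 2*(-1))² = (1571 + (-32)²) + 1*(3 - 2)² = (1571 + 1024) + 1*1² = 2595 + 1*1 = 2595 + 1 = 2596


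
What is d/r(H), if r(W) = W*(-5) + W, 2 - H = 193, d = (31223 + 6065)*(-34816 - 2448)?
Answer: -347375008/191 ≈ -1.8187e+6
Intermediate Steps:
d = -1389500032 (d = 37288*(-37264) = -1389500032)
H = -191 (H = 2 - 1*193 = 2 - 193 = -191)
r(W) = -4*W (r(W) = -5*W + W = -4*W)
d/r(H) = -1389500032/((-4*(-191))) = -1389500032/764 = -1389500032*1/764 = -347375008/191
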